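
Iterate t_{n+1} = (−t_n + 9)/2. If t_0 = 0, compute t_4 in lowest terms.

45/16

t_1 = (−0 + 9)/2 = 9/2.
t_2 = (−(9/2) + 9)/2 = 9/4.
t_3 = (−(9/4) + 9)/2 = 27/8.
t_4 = (−(27/8) + 9)/2 = 45/16.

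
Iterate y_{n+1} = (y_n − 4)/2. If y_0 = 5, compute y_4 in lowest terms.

−55/16

y_1 = (5 − 4)/2 = 1/2.
y_2 = ((1/2) − 4)/2 = −7/4.
y_3 = ((−7/4) − 4)/2 = −23/8.
y_4 = ((−23/8) − 4)/2 = −55/16.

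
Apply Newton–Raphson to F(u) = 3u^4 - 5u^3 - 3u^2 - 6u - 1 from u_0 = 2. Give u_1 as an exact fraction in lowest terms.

F'(u) = 12u^3 - 15u^2 - 6u - 6.
F(2) = -17, F'(2) = 18, so u_1 = 2 - (-17)/18 = 53/18.

53/18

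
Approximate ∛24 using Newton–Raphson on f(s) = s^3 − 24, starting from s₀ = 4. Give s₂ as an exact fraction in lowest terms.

f'(s) = 3s^2.
f(4) = 40, f'(4) = 48, so s₁ = 4 − 40/48 = 19/6.
f(19/6) = 1675/216, f'(19/6) = 361/12, so s₂ = (19/6) − (1675/216)/(361/12) = 9451/3249.

9451/3249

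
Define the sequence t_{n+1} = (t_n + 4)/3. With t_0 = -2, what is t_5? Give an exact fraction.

482/243

t_1 = ((-2) + 4)/3 = 2/3.
t_2 = ((2/3) + 4)/3 = 14/9.
t_3 = ((14/9) + 4)/3 = 50/27.
t_4 = ((50/27) + 4)/3 = 158/81.
t_5 = ((158/81) + 4)/3 = 482/243.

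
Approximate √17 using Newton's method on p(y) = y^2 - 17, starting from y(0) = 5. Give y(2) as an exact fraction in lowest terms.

433/105

p'(y) = 2y.
p(5) = 8, p'(5) = 10, so y(1) = 5 - 8/10 = 21/5.
p(21/5) = 16/25, p'(21/5) = 42/5, so y(2) = (21/5) - (16/25)/(42/5) = 433/105.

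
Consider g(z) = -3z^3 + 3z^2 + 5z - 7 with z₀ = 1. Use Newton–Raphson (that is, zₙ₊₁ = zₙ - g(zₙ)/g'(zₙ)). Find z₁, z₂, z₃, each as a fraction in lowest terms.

z₁ = 2, z₂ = 29/19, z₃ = 25192/23351

g'(z) = -9z^2 + 6z + 5.
g(1) = -2, g'(1) = 2, so z₁ = 1 - (-2)/2 = 2.
g(2) = -9, g'(2) = -19, so z₂ = 2 - (-9)/(-19) = 29/19.
g(29/19) = -20898/6859, g'(29/19) = -2458/361, so z₃ = (29/19) - (-20898/6859)/(-2458/361) = 25192/23351.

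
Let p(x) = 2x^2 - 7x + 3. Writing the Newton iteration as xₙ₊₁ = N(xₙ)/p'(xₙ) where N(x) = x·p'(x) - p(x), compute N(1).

-1

p'(x) = 4x - 7.
N(x) = x·p'(x) - p(x) = x·(4x - 7) - (2x^2 - 7x + 3) = 2x^2 - 3.
N(1) = -1.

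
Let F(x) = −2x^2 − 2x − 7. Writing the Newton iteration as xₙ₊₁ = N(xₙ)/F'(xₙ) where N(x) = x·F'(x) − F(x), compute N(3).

−11

F'(x) = −4x − 2.
N(x) = x·F'(x) − F(x) = x·(−4x − 2) − (−2x^2 − 2x − 7) = −2x^2 + 7.
N(3) = −11.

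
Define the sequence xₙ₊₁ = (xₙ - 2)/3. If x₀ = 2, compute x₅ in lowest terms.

-80/81

x₁ = (2 - 2)/3 = 0.
x₂ = (0 - 2)/3 = -2/3.
x₃ = ((-2/3) - 2)/3 = -8/9.
x₄ = ((-8/9) - 2)/3 = -26/27.
x₅ = ((-26/27) - 2)/3 = -80/81.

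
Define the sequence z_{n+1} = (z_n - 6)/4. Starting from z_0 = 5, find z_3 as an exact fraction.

-121/64

z_1 = (5 - 6)/4 = -1/4.
z_2 = ((-1/4) - 6)/4 = -25/16.
z_3 = ((-25/16) - 6)/4 = -121/64.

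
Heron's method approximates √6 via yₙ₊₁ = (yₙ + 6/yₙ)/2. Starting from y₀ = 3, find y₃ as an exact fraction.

4801/1960

y₁ = (3 + 6/3)/2 = 5/2.
y₂ = (5/2 + 6/(5/2))/2 = 49/20.
y₃ = (49/20 + 6/(49/20))/2 = 4801/1960.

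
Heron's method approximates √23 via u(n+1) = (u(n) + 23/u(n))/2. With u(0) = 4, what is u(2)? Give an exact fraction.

u(1) = (4 + 23/4)/2 = 39/8.
u(2) = (39/8 + 23/(39/8))/2 = 2993/624.

2993/624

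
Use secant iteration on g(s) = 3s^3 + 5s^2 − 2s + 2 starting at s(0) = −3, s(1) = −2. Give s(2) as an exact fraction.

−31/15

g(−3) = −28, g(−2) = 2. s(2) = (−2) − 2·((−2) − (−3))/(2 − (−28)) = −31/15.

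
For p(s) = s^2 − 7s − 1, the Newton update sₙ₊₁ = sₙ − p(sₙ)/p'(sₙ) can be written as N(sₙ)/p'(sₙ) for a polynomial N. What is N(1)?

2

p'(s) = 2s − 7.
N(s) = s·p'(s) − p(s) = s·(2s − 7) − (s^2 − 7s − 1) = s^2 + 1.
N(1) = 2.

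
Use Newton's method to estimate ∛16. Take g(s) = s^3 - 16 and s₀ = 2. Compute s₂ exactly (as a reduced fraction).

g'(s) = 3s^2.
g(2) = -8, g'(2) = 12, so s₁ = 2 - (-8)/12 = 8/3.
g(8/3) = 80/27, g'(8/3) = 64/3, so s₂ = (8/3) - (80/27)/(64/3) = 91/36.

91/36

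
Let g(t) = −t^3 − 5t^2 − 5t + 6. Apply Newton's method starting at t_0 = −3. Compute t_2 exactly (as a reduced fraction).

g'(t) = −3t^2 − 10t − 5.
g(−3) = 3, g'(−3) = −2, so t_1 = (−3) − 3/(−2) = −3/2.
g(−3/2) = 45/8, g'(−3/2) = 13/4, so t_2 = (−3/2) − (45/8)/(13/4) = −42/13.

−42/13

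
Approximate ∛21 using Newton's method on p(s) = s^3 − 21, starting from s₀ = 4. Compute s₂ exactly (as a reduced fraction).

4469165/1598472

p'(s) = 3s^2.
p(4) = 43, p'(4) = 48, so s₁ = 4 − 43/48 = 149/48.
p(149/48) = 985517/110592, p'(149/48) = 22201/768, so s₂ = (149/48) − (985517/110592)/(22201/768) = 4469165/1598472.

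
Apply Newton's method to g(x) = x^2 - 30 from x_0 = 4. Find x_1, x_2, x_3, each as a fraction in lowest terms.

x_1 = 23/4, x_2 = 1009/184, x_3 = 2033761/371312

g'(x) = 2x.
g(4) = -14, g'(4) = 8, so x_1 = 4 - (-14)/8 = 23/4.
g(23/4) = 49/16, g'(23/4) = 23/2, so x_2 = (23/4) - (49/16)/(23/2) = 1009/184.
g(1009/184) = 2401/33856, g'(1009/184) = 1009/92, so x_3 = (1009/184) - (2401/33856)/(1009/92) = 2033761/371312.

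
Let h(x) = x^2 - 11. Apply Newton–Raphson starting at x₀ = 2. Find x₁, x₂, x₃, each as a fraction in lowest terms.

h'(x) = 2x.
h(2) = -7, h'(2) = 4, so x₁ = 2 - (-7)/4 = 15/4.
h(15/4) = 49/16, h'(15/4) = 15/2, so x₂ = (15/4) - (49/16)/(15/2) = 401/120.
h(401/120) = 2401/14400, h'(401/120) = 401/60, so x₃ = (401/120) - (2401/14400)/(401/60) = 319201/96240.

x₁ = 15/4, x₂ = 401/120, x₃ = 319201/96240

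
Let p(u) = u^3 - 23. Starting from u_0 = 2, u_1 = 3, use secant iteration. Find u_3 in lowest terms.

25793/9079

p(2) = -15, p(3) = 4. u_2 = 3 - 4·(3 - 2)/(4 - (-15)) = 53/19.
p(3) = 4, p(53/19) = -8880/6859. u_3 = (53/19) - (-8880/6859)·((53/19) - 3)/((-8880/6859) - 4) = 25793/9079.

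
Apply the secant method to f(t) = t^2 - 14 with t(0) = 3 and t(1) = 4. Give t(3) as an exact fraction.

f(3) = -5, f(4) = 2. t(2) = 4 - 2·(4 - 3)/(2 - (-5)) = 26/7.
f(4) = 2, f(26/7) = -10/49. t(3) = (26/7) - (-10/49)·((26/7) - 4)/((-10/49) - 2) = 101/27.

101/27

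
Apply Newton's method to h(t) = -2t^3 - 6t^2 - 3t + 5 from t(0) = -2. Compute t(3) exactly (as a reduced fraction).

h'(t) = -6t^2 - 12t - 3.
h(-2) = 3, h'(-2) = -3, so t(1) = (-2) - 3/(-3) = -1.
h(-1) = 4, h'(-1) = 3, so t(2) = (-1) - 4/3 = -7/3.
h(-7/3) = 128/27, h'(-7/3) = -23/3, so t(3) = (-7/3) - (128/27)/(-23/3) = -355/207.

-355/207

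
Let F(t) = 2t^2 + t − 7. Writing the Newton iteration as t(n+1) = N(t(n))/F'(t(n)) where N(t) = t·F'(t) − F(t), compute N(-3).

25

F'(t) = 4t + 1.
N(t) = t·F'(t) − F(t) = t·(4t + 1) − (2t^2 + t − 7) = 2t^2 + 7.
N(-3) = 25.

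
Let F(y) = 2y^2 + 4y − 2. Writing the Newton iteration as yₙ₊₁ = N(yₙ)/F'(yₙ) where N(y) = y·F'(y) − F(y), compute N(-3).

F'(y) = 4y + 4.
N(y) = y·F'(y) − F(y) = y·(4y + 4) − (2y^2 + 4y − 2) = 2y^2 + 2.
N(-3) = 20.

20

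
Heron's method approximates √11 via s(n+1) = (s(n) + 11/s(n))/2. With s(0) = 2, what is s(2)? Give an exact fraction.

401/120

s(1) = (2 + 11/2)/2 = 15/4.
s(2) = (15/4 + 11/(15/4))/2 = 401/120.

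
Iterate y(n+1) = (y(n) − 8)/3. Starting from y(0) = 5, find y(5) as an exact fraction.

y(1) = (5 − 8)/3 = −1.
y(2) = ((−1) − 8)/3 = −3.
y(3) = ((−3) − 8)/3 = −11/3.
y(4) = ((−11/3) − 8)/3 = −35/9.
y(5) = ((−35/9) − 8)/3 = −107/27.

−107/27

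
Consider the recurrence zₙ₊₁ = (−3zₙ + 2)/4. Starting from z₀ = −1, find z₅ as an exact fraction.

z₁ = (−3·(−1) + 2)/4 = 5/4.
z₂ = (−3·(5/4) + 2)/4 = −7/16.
z₃ = (−3·(−7/16) + 2)/4 = 53/64.
z₄ = (−3·(53/64) + 2)/4 = −31/256.
z₅ = (−3·(−31/256) + 2)/4 = 605/1024.

605/1024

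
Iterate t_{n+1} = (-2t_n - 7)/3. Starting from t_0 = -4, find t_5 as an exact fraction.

t_1 = (-2·(-4) - 7)/3 = 1/3.
t_2 = (-2·(1/3) - 7)/3 = -23/9.
t_3 = (-2·(-23/9) - 7)/3 = -17/27.
t_4 = (-2·(-17/27) - 7)/3 = -155/81.
t_5 = (-2·(-155/81) - 7)/3 = -257/243.

-257/243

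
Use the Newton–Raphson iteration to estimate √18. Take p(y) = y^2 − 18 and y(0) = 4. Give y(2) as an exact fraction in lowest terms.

p'(y) = 2y.
p(4) = −2, p'(4) = 8, so y(1) = 4 − (−2)/8 = 17/4.
p(17/4) = 1/16, p'(17/4) = 17/2, so y(2) = (17/4) − (1/16)/(17/2) = 577/136.

577/136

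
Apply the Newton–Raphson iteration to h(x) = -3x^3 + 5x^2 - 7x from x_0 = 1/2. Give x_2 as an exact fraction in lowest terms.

-388/40783

h'(x) = -9x^2 + 10x - 7.
h(1/2) = -21/8, h'(1/2) = -17/4, so x_1 = (1/2) - (-21/8)/(-17/4) = -2/17.
h(-2/17) = 4410/4913, h'(-2/17) = -2399/289, so x_2 = (-2/17) - (4410/4913)/(-2399/289) = -388/40783.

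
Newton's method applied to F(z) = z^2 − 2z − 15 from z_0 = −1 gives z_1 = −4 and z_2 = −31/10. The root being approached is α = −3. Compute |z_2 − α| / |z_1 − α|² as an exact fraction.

z_1 − α = −4 − (−3) = −4 + 3 = −1, so |z_1 − α| = 1.
z_2 − α = −31/10 − (−3) = −31/10 + 3 = −1/10, so |z_2 − α| = 1/10.
|z_1 − α|² = 1.
Ratio = (1/10) / 1 = 1/10.

1/10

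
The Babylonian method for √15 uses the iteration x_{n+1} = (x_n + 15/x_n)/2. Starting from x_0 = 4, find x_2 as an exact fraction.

x_1 = (4 + 15/4)/2 = 31/8.
x_2 = (31/8 + 15/(31/8))/2 = 1921/496.

1921/496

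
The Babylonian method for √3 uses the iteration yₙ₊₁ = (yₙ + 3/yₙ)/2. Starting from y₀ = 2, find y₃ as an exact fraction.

18817/10864

y₁ = (2 + 3/2)/2 = 7/4.
y₂ = (7/4 + 3/(7/4))/2 = 97/56.
y₃ = (97/56 + 3/(97/56))/2 = 18817/10864.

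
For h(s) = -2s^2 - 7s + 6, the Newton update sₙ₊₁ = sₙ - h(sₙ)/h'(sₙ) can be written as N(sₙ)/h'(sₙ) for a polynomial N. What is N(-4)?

-38

h'(s) = -4s - 7.
N(s) = s·h'(s) - h(s) = s·(-4s - 7) - (-2s^2 - 7s + 6) = -2s^2 - 6.
N(-4) = -38.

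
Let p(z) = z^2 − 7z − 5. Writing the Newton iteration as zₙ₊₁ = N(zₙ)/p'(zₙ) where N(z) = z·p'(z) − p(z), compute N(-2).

9

p'(z) = 2z − 7.
N(z) = z·p'(z) − p(z) = z·(2z − 7) − (z^2 − 7z − 5) = z^2 + 5.
N(-2) = 9.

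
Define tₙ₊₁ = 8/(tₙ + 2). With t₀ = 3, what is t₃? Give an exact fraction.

36/19

t₁ = 8/(3 + 2) = 8/5.
t₂ = 8/(8/5 + 2) = 20/9.
t₃ = 8/(20/9 + 2) = 36/19.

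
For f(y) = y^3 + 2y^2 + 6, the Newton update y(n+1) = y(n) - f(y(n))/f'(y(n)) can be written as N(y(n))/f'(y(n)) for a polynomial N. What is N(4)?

154

f'(y) = 3y^2 + 4y.
N(y) = y·f'(y) - f(y) = y·(3y^2 + 4y) - (y^3 + 2y^2 + 6) = 2y^3 + 2y^2 - 6.
N(4) = 154.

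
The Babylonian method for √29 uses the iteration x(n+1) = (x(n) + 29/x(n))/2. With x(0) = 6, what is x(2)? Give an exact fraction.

x(1) = (6 + 29/6)/2 = 65/12.
x(2) = (65/12 + 29/(65/12))/2 = 8401/1560.

8401/1560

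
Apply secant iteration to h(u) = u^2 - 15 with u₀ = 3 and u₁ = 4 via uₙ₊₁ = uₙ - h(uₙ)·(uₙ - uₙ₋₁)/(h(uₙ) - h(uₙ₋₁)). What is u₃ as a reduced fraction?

h(3) = -6, h(4) = 1. u₂ = 4 - 1·(4 - 3)/(1 - (-6)) = 27/7.
h(4) = 1, h(27/7) = -6/49. u₃ = (27/7) - (-6/49)·((27/7) - 4)/((-6/49) - 1) = 213/55.

213/55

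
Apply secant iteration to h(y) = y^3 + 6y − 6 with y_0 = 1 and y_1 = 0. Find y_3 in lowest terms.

49/55

h(1) = 1, h(0) = −6. y_2 = 0 − (−6)·(0 − 1)/((−6) − 1) = 6/7.
h(0) = −6, h(6/7) = −78/343. y_3 = (6/7) − (−78/343)·((6/7) − 0)/((−78/343) − (−6)) = 49/55.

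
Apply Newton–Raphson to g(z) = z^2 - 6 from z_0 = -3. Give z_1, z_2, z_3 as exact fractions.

z_1 = -5/2, z_2 = -49/20, z_3 = -4801/1960

g'(z) = 2z.
g(-3) = 3, g'(-3) = -6, so z_1 = (-3) - 3/(-6) = -5/2.
g(-5/2) = 1/4, g'(-5/2) = -5, so z_2 = (-5/2) - (1/4)/(-5) = -49/20.
g(-49/20) = 1/400, g'(-49/20) = -49/10, so z_3 = (-49/20) - (1/400)/(-49/10) = -4801/1960.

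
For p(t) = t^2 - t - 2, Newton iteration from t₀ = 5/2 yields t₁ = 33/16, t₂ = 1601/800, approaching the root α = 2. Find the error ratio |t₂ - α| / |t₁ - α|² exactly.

8/25

t₁ - α = 33/16 - 2 = 1/16, so |t₁ - α| = 1/16.
t₂ - α = 1601/800 - 2 = 1/800, so |t₂ - α| = 1/800.
|t₁ - α|² = 1/256.
Ratio = (1/800) / (1/256) = 8/25.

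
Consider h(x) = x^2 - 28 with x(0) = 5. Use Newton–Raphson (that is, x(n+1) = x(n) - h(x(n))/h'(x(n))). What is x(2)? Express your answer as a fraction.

h'(x) = 2x.
h(5) = -3, h'(5) = 10, so x(1) = 5 - (-3)/10 = 53/10.
h(53/10) = 9/100, h'(53/10) = 53/5, so x(2) = (53/10) - (9/100)/(53/5) = 5609/1060.

5609/1060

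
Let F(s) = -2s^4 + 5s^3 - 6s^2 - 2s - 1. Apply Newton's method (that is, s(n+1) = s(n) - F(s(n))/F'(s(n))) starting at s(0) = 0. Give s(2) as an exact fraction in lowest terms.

F'(s) = -8s^3 + 15s^2 - 12s - 2.
F(0) = -1, F'(0) = -2, so s(1) = 0 - (-1)/(-2) = -1/2.
F(-1/2) = -9/4, F'(-1/2) = 35/4, so s(2) = (-1/2) - (-9/4)/(35/4) = -17/70.

-17/70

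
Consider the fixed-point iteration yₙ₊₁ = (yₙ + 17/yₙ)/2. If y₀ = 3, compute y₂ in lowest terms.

161/39

y₁ = (3 + 17/3)/2 = 13/3.
y₂ = (13/3 + 17/(13/3))/2 = 161/39.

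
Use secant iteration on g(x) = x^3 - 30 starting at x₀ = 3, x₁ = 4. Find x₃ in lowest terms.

80271/25886

g(3) = -3, g(4) = 34. x₂ = 4 - 34·(4 - 3)/(34 - (-3)) = 114/37.
g(4) = 34, g(114/37) = -38046/50653. x₃ = (114/37) - (-38046/50653)·((114/37) - 4)/((-38046/50653) - 34) = 80271/25886.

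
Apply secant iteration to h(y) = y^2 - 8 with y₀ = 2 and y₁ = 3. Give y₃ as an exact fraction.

h(2) = -4, h(3) = 1. y₂ = 3 - 1·(3 - 2)/(1 - (-4)) = 14/5.
h(3) = 1, h(14/5) = -4/25. y₃ = (14/5) - (-4/25)·((14/5) - 3)/((-4/25) - 1) = 82/29.

82/29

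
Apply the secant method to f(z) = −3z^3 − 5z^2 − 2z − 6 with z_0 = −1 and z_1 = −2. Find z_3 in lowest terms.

f(−1) = −6, f(−2) = 2. z_2 = (−2) − 2·((−2) − (−1))/(2 − (−6)) = −7/4.
f(−2) = 2, f(−7/4) = −111/64. z_3 = (−7/4) − (−111/64)·((−7/4) − (−2))/((−111/64) − 2) = −446/239.

−446/239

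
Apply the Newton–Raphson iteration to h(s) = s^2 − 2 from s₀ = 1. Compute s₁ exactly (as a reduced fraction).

3/2

h'(s) = 2s.
h(1) = −1, h'(1) = 2, so s₁ = 1 − (−1)/2 = 3/2.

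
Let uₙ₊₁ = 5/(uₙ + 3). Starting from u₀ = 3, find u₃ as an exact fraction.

u₁ = 5/(3 + 3) = 5/6.
u₂ = 5/(5/6 + 3) = 30/23.
u₃ = 5/(30/23 + 3) = 115/99.

115/99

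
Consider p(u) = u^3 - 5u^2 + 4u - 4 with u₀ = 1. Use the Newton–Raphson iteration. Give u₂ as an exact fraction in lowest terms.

91/207

p'(u) = 3u^2 - 10u + 4.
p(1) = -4, p'(1) = -3, so u₁ = 1 - (-4)/(-3) = -1/3.
p(-1/3) = -160/27, p'(-1/3) = 23/3, so u₂ = (-1/3) - (-160/27)/(23/3) = 91/207.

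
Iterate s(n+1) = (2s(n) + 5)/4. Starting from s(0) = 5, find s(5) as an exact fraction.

s(1) = (2·5 + 5)/4 = 15/4.
s(2) = (2·(15/4) + 5)/4 = 25/8.
s(3) = (2·(25/8) + 5)/4 = 45/16.
s(4) = (2·(45/16) + 5)/4 = 85/32.
s(5) = (2·(85/32) + 5)/4 = 165/64.

165/64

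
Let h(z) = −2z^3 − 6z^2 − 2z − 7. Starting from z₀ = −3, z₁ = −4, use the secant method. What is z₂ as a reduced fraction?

−103/34

h(−3) = −1, h(−4) = 33. z₂ = (−4) − 33·((−4) − (−3))/(33 − (−1)) = −103/34.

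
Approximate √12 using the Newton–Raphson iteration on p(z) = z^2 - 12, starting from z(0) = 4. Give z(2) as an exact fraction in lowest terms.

97/28

p'(z) = 2z.
p(4) = 4, p'(4) = 8, so z(1) = 4 - 4/8 = 7/2.
p(7/2) = 1/4, p'(7/2) = 7, so z(2) = (7/2) - (1/4)/7 = 97/28.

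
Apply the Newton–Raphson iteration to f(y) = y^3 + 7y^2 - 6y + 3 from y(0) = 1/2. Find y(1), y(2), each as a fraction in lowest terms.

y(1) = -4/7, y(2) = 373/4466

f'(y) = 3y^2 + 14y - 6.
f(1/2) = 15/8, f'(1/2) = 7/4, so y(1) = (1/2) - (15/8)/(7/4) = -4/7.
f(-4/7) = 2925/343, f'(-4/7) = -638/49, so y(2) = (-4/7) - (2925/343)/(-638/49) = 373/4466.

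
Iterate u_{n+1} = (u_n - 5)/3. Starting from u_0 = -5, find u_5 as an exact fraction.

-610/243

u_1 = ((-5) - 5)/3 = -10/3.
u_2 = ((-10/3) - 5)/3 = -25/9.
u_3 = ((-25/9) - 5)/3 = -70/27.
u_4 = ((-70/27) - 5)/3 = -205/81.
u_5 = ((-205/81) - 5)/3 = -610/243.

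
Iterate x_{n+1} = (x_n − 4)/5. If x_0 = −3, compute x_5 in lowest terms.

x_1 = ((−3) − 4)/5 = −7/5.
x_2 = ((−7/5) − 4)/5 = −27/25.
x_3 = ((−27/25) − 4)/5 = −127/125.
x_4 = ((−127/125) − 4)/5 = −627/625.
x_5 = ((−627/625) − 4)/5 = −3127/3125.

−3127/3125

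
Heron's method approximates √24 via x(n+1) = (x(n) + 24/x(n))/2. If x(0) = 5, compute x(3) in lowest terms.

x(1) = (5 + 24/5)/2 = 49/10.
x(2) = (49/10 + 24/(49/10))/2 = 4801/980.
x(3) = (4801/980 + 24/(4801/980))/2 = 46099201/9409960.

46099201/9409960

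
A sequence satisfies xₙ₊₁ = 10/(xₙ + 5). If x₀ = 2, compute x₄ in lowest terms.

x₁ = 10/(2 + 5) = 10/7.
x₂ = 10/(10/7 + 5) = 14/9.
x₃ = 10/(14/9 + 5) = 90/59.
x₄ = 10/(90/59 + 5) = 118/77.

118/77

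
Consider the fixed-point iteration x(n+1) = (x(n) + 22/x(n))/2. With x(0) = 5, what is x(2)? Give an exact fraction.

4409/940

x(1) = (5 + 22/5)/2 = 47/10.
x(2) = (47/10 + 22/(47/10))/2 = 4409/940.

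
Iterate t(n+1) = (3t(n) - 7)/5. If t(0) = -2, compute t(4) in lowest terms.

-2066/625

t(1) = (3·(-2) - 7)/5 = -13/5.
t(2) = (3·(-13/5) - 7)/5 = -74/25.
t(3) = (3·(-74/25) - 7)/5 = -397/125.
t(4) = (3·(-397/125) - 7)/5 = -2066/625.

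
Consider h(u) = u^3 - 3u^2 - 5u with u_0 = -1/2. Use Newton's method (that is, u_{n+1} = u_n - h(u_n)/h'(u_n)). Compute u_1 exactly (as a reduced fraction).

h'(u) = 3u^2 - 6u - 5.
h(-1/2) = 13/8, h'(-1/2) = -5/4, so u_1 = (-1/2) - (13/8)/(-5/4) = 4/5.

4/5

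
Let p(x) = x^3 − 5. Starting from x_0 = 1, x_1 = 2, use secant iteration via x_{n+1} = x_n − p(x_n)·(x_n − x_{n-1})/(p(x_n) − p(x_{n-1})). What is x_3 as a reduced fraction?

265/157

p(1) = −4, p(2) = 3. x_2 = 2 − 3·(2 − 1)/(3 − (−4)) = 11/7.
p(2) = 3, p(11/7) = −384/343. x_3 = (11/7) − (−384/343)·((11/7) − 2)/((−384/343) − 3) = 265/157.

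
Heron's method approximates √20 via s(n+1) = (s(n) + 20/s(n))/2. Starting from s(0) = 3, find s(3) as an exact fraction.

4858801/1086456

s(1) = (3 + 20/3)/2 = 29/6.
s(2) = (29/6 + 20/(29/6))/2 = 1561/348.
s(3) = (1561/348 + 20/(1561/348))/2 = 4858801/1086456.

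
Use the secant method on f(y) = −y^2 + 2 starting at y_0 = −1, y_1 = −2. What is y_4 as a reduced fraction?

f(−1) = 1, f(−2) = −2. y_2 = (−2) − (−2)·((−2) − (−1))/((−2) − 1) = −4/3.
f(−2) = −2, f(−4/3) = 2/9. y_3 = (−4/3) − (2/9)·((−4/3) − (−2))/((2/9) − (−2)) = −7/5.
f(−4/3) = 2/9, f(−7/5) = 1/25. y_4 = (−7/5) − (1/25)·((−7/5) − (−4/3))/((1/25) − (2/9)) = −58/41.

−58/41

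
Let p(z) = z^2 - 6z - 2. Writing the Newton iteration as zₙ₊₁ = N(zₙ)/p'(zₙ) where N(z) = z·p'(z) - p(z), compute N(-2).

p'(z) = 2z - 6.
N(z) = z·p'(z) - p(z) = z·(2z - 6) - (z^2 - 6z - 2) = z^2 + 2.
N(-2) = 6.

6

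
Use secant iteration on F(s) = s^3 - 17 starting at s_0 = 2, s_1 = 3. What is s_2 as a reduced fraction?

F(2) = -9, F(3) = 10. s_2 = 3 - 10·(3 - 2)/(10 - (-9)) = 47/19.

47/19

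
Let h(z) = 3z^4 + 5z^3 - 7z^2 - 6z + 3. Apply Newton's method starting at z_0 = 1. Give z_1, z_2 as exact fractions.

z_1 = 9/7, z_2 = 25031/21049

h'(z) = 12z^3 + 15z^2 - 14z - 6.
h(1) = -2, h'(1) = 7, so z_1 = 1 - (-2)/7 = 9/7.
h(9/7) = 6096/2401, h'(9/7) = 9021/343, so z_2 = (9/7) - (6096/2401)/(9021/343) = 25031/21049.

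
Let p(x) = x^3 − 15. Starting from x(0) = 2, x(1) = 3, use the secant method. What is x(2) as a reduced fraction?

p(2) = −7, p(3) = 12. x(2) = 3 − 12·(3 − 2)/(12 − (−7)) = 45/19.

45/19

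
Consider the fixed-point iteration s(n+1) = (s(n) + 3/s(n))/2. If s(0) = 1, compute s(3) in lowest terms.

s(1) = (1 + 3/1)/2 = 2.
s(2) = (2 + 3/2)/2 = 7/4.
s(3) = (7/4 + 3/(7/4))/2 = 97/56.

97/56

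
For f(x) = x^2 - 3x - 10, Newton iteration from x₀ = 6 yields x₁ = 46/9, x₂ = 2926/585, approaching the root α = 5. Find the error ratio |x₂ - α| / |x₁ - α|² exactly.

9/65

x₁ - α = 46/9 - 5 = 1/9, so |x₁ - α| = 1/9.
x₂ - α = 2926/585 - 5 = 1/585, so |x₂ - α| = 1/585.
|x₁ - α|² = 1/81.
Ratio = (1/585) / (1/81) = 9/65.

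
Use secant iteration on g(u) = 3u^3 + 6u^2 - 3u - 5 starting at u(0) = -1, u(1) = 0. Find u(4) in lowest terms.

-343560/407231

g(-1) = 1, g(0) = -5. u(2) = 0 - (-5)·(0 - (-1))/((-5) - 1) = -5/6.
g(0) = -5, g(-5/6) = -5/72. u(3) = (-5/6) - (-5/72)·((-5/6) - 0)/((-5/72) - (-5)) = -60/71.
g(-5/6) = -5/72, g(-60/71) = 3425/357911. u(4) = (-60/71) - (3425/357911)·((-60/71) - (-5/6))/((3425/357911) - (-5/72)) = -343560/407231.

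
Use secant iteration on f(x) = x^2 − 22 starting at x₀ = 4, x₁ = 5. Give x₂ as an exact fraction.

f(4) = −6, f(5) = 3. x₂ = 5 − 3·(5 − 4)/(3 − (−6)) = 14/3.

14/3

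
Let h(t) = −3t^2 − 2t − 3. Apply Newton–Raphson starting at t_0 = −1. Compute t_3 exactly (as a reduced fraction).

−15/28

h'(t) = −6t − 2.
h(−1) = −4, h'(−1) = 4, so t_1 = (−1) − (−4)/4 = 0.
h(0) = −3, h'(0) = −2, so t_2 = 0 − (−3)/(−2) = −3/2.
h(−3/2) = −27/4, h'(−3/2) = 7, so t_3 = (−3/2) − (−27/4)/7 = −15/28.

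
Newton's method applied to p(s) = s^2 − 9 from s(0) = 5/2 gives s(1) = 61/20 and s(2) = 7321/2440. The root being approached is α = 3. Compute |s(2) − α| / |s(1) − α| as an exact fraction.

1/122

s(1) − α = 61/20 − 3 = 1/20, so |s(1) − α| = 1/20.
s(2) − α = 7321/2440 − 3 = 1/2440, so |s(2) − α| = 1/2440.
Ratio = (1/2440) / (1/20) = 1/122.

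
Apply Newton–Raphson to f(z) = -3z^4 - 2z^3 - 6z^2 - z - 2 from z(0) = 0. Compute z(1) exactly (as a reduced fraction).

-2

f'(z) = -12z^3 - 6z^2 - 12z - 1.
f(0) = -2, f'(0) = -1, so z(1) = 0 - (-2)/(-1) = -2.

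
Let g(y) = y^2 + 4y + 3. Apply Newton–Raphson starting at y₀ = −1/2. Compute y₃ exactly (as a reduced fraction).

g'(y) = 2y + 4.
g(−1/2) = 5/4, g'(−1/2) = 3, so y₁ = (−1/2) − (5/4)/3 = −11/12.
g(−11/12) = 25/144, g'(−11/12) = 13/6, so y₂ = (−11/12) − (25/144)/(13/6) = −311/312.
g(−311/312) = 625/97344, g'(−311/312) = 313/156, so y₃ = (−311/312) − (625/97344)/(313/156) = −195311/195312.

−195311/195312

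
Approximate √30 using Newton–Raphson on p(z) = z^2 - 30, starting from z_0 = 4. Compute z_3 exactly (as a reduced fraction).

p'(z) = 2z.
p(4) = -14, p'(4) = 8, so z_1 = 4 - (-14)/8 = 23/4.
p(23/4) = 49/16, p'(23/4) = 23/2, so z_2 = (23/4) - (49/16)/(23/2) = 1009/184.
p(1009/184) = 2401/33856, p'(1009/184) = 1009/92, so z_3 = (1009/184) - (2401/33856)/(1009/92) = 2033761/371312.

2033761/371312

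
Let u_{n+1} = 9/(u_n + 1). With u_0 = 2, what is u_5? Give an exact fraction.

441/166

u_1 = 9/(2 + 1) = 3.
u_2 = 9/(3 + 1) = 9/4.
u_3 = 9/(9/4 + 1) = 36/13.
u_4 = 9/(36/13 + 1) = 117/49.
u_5 = 9/(117/49 + 1) = 441/166.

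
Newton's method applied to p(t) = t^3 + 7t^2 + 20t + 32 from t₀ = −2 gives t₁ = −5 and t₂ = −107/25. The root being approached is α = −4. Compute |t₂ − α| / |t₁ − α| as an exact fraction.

t₁ − α = −5 − (−4) = −5 + 4 = −1, so |t₁ − α| = 1.
t₂ − α = −107/25 − (−4) = −107/25 + 4 = −7/25, so |t₂ − α| = 7/25.
Ratio = (7/25) / 1 = 7/25.

7/25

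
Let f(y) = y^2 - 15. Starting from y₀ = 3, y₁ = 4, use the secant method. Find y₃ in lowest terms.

213/55

f(3) = -6, f(4) = 1. y₂ = 4 - 1·(4 - 3)/(1 - (-6)) = 27/7.
f(4) = 1, f(27/7) = -6/49. y₃ = (27/7) - (-6/49)·((27/7) - 4)/((-6/49) - 1) = 213/55.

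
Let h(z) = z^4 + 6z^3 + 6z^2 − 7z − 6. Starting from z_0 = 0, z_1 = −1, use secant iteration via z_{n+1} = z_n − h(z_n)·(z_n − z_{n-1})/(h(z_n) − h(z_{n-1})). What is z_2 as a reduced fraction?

−3/4

h(0) = −6, h(−1) = 2. z_2 = (−1) − 2·((−1) − 0)/(2 − (−6)) = −3/4.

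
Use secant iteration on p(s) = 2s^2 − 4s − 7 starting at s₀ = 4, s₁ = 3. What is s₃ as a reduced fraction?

128/41

p(4) = 9, p(3) = −1. s₂ = 3 − (−1)·(3 − 4)/((−1) − 9) = 31/10.
p(3) = −1, p(31/10) = −9/50. s₃ = (31/10) − (−9/50)·((31/10) − 3)/((−9/50) − (−1)) = 128/41.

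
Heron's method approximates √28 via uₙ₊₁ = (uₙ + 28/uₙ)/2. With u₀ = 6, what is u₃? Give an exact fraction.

32257/6096

u₁ = (6 + 28/6)/2 = 16/3.
u₂ = (16/3 + 28/(16/3))/2 = 127/24.
u₃ = (127/24 + 28/(127/24))/2 = 32257/6096.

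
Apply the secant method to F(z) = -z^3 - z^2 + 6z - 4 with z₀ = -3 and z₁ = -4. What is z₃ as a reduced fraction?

F(-3) = -4, F(-4) = 20. z₂ = (-4) - 20·((-4) - (-3))/(20 - (-4)) = -19/6.
F(-4) = 20, F(-19/6) = -275/216. z₃ = (-19/6) - (-275/216)·((-19/6) - (-4))/((-275/216) - 20) = -2956/919.

-2956/919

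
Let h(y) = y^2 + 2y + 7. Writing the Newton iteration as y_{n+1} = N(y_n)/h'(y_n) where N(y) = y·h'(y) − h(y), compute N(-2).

h'(y) = 2y + 2.
N(y) = y·h'(y) − h(y) = y·(2y + 2) − (y^2 + 2y + 7) = y^2 − 7.
N(-2) = −3.

−3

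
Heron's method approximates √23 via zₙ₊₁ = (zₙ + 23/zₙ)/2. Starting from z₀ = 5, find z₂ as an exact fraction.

z₁ = (5 + 23/5)/2 = 24/5.
z₂ = (24/5 + 23/(24/5))/2 = 1151/240.

1151/240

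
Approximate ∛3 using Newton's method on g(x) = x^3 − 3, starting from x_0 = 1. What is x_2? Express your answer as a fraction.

331/225

g'(x) = 3x^2.
g(1) = −2, g'(1) = 3, so x_1 = 1 − (−2)/3 = 5/3.
g(5/3) = 44/27, g'(5/3) = 25/3, so x_2 = (5/3) − (44/27)/(25/3) = 331/225.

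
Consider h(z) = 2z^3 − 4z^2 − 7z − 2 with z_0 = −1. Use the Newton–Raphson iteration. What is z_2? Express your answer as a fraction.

−1186/1463

h'(z) = 6z^2 − 8z − 7.
h(−1) = −1, h'(−1) = 7, so z_1 = (−1) − (−1)/7 = −6/7.
h(−6/7) = −68/343, h'(−6/7) = 209/49, so z_2 = (−6/7) − (−68/343)/(209/49) = −1186/1463.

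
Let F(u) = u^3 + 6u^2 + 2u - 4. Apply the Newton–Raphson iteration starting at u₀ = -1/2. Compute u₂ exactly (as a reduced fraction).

-24664/20995

F'(u) = 3u^2 + 12u + 2.
F(-1/2) = -29/8, F'(-1/2) = -13/4, so u₁ = (-1/2) - (-29/8)/(-13/4) = -21/13.
F(-21/13) = 9251/2197, F'(-21/13) = -1615/169, so u₂ = (-21/13) - (9251/2197)/(-1615/169) = -24664/20995.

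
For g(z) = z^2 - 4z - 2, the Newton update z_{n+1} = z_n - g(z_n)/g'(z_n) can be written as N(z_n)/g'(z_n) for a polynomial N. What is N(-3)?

g'(z) = 2z - 4.
N(z) = z·g'(z) - g(z) = z·(2z - 4) - (z^2 - 4z - 2) = z^2 + 2.
N(-3) = 11.

11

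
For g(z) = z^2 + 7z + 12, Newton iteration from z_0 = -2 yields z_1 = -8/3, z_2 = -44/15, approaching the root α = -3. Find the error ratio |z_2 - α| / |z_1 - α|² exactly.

z_1 - α = -8/3 - (-3) = -8/3 + 3 = 1/3, so |z_1 - α| = 1/3.
z_2 - α = -44/15 - (-3) = -44/15 + 3 = 1/15, so |z_2 - α| = 1/15.
|z_1 - α|² = 1/9.
Ratio = (1/15) / (1/9) = 3/5.

3/5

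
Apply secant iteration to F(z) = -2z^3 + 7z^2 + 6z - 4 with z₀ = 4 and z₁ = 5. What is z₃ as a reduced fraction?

F(4) = 4, F(5) = -49. z₂ = 5 - (-49)·(5 - 4)/((-49) - 4) = 216/53.
F(5) = -49, F(216/53) = 198940/148877. z₃ = (216/53) - (198940/148877)·((216/53) - 5)/((198940/148877) - (-49)) = 627044/152937.

627044/152937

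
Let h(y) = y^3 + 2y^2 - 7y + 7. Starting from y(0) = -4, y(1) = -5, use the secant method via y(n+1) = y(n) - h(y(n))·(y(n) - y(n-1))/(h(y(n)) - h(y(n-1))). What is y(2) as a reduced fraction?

-49/12

h(-4) = 3, h(-5) = -33. y(2) = (-5) - (-33)·((-5) - (-4))/((-33) - 3) = -49/12.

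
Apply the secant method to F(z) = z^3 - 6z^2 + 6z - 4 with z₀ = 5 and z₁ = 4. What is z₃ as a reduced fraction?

1734/349

F(5) = 1, F(4) = -12. z₂ = 4 - (-12)·(4 - 5)/((-12) - 1) = 64/13.
F(4) = -12, F(64/13) = -1236/2197. z₃ = (64/13) - (-1236/2197)·((64/13) - 4)/((-1236/2197) - (-12)) = 1734/349.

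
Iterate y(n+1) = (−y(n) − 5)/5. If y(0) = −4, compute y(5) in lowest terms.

y(1) = (−(−4) − 5)/5 = −1/5.
y(2) = (−(−1/5) − 5)/5 = −24/25.
y(3) = (−(−24/25) − 5)/5 = −101/125.
y(4) = (−(−101/125) − 5)/5 = −524/625.
y(5) = (−(−524/625) − 5)/5 = −2601/3125.

−2601/3125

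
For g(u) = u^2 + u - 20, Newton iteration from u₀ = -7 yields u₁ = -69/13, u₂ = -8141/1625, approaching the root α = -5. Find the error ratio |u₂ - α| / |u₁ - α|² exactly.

13/125

u₁ - α = -69/13 - (-5) = -69/13 + 5 = -4/13, so |u₁ - α| = 4/13.
u₂ - α = -8141/1625 - (-5) = -8141/1625 + 5 = -16/1625, so |u₂ - α| = 16/1625.
|u₁ - α|² = 16/169.
Ratio = (16/1625) / (16/169) = 13/125.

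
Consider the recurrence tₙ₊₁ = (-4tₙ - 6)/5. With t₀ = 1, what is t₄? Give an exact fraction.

t₁ = (-4·1 - 6)/5 = -2.
t₂ = (-4·(-2) - 6)/5 = 2/5.
t₃ = (-4·(2/5) - 6)/5 = -38/25.
t₄ = (-4·(-38/25) - 6)/5 = 2/125.

2/125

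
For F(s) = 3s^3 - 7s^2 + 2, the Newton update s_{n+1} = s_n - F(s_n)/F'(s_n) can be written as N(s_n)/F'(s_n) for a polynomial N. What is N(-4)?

-498

F'(s) = 9s^2 - 14s.
N(s) = s·F'(s) - F(s) = s·(9s^2 - 14s) - (3s^3 - 7s^2 + 2) = 6s^3 - 7s^2 - 2.
N(-4) = -498.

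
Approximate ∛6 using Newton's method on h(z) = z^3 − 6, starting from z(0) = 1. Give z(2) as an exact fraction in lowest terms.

h'(z) = 3z^2.
h(1) = −5, h'(1) = 3, so z(1) = 1 − (−5)/3 = 8/3.
h(8/3) = 350/27, h'(8/3) = 64/3, so z(2) = (8/3) − (350/27)/(64/3) = 593/288.

593/288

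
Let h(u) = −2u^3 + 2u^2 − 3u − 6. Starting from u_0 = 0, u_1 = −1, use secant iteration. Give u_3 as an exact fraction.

h(0) = −6, h(−1) = 1. u_2 = (−1) − 1·((−1) − 0)/(1 − (−6)) = −6/7.
h(−1) = 1, h(−6/7) = −240/343. u_3 = (−6/7) − (−240/343)·((−6/7) − (−1))/((−240/343) − 1) = −534/583.

−534/583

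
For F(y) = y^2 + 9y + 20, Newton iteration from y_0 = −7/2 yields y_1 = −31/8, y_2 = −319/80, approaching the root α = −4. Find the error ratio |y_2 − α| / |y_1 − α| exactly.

y_1 − α = −31/8 − (−4) = −31/8 + 4 = 1/8, so |y_1 − α| = 1/8.
y_2 − α = −319/80 − (−4) = −319/80 + 4 = 1/80, so |y_2 − α| = 1/80.
Ratio = (1/80) / (1/8) = 1/10.

1/10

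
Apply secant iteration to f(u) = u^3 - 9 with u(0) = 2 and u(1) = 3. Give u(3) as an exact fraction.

f(2) = -1, f(3) = 18. u(2) = 3 - 18·(3 - 2)/(18 - (-1)) = 39/19.
f(3) = 18, f(39/19) = -2412/6859. u(3) = (39/19) - (-2412/6859)·((39/19) - 3)/((-2412/6859) - 18) = 1609/777.

1609/777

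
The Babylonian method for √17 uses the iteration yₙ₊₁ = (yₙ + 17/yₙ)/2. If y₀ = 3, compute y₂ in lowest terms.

161/39

y₁ = (3 + 17/3)/2 = 13/3.
y₂ = (13/3 + 17/(13/3))/2 = 161/39.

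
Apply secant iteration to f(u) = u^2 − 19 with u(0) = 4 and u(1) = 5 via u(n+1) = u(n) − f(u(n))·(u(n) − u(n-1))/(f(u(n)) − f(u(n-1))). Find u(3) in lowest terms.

f(4) = −3, f(5) = 6. u(2) = 5 − 6·(5 − 4)/(6 − (−3)) = 13/3.
f(5) = 6, f(13/3) = −2/9. u(3) = (13/3) − (−2/9)·((13/3) − 5)/((−2/9) − 6) = 61/14.

61/14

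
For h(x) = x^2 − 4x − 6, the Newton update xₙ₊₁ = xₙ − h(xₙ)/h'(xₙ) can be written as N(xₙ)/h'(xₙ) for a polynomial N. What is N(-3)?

h'(x) = 2x − 4.
N(x) = x·h'(x) − h(x) = x·(2x − 4) − (x^2 − 4x − 6) = x^2 + 6.
N(-3) = 15.

15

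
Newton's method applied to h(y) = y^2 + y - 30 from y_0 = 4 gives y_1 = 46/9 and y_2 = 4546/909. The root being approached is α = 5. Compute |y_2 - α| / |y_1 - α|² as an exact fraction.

y_1 - α = 46/9 - 5 = 1/9, so |y_1 - α| = 1/9.
y_2 - α = 4546/909 - 5 = 1/909, so |y_2 - α| = 1/909.
|y_1 - α|² = 1/81.
Ratio = (1/909) / (1/81) = 9/101.

9/101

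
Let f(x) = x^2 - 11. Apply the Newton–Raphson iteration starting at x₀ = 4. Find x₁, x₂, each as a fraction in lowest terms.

x₁ = 27/8, x₂ = 1433/432

f'(x) = 2x.
f(4) = 5, f'(4) = 8, so x₁ = 4 - 5/8 = 27/8.
f(27/8) = 25/64, f'(27/8) = 27/4, so x₂ = (27/8) - (25/64)/(27/4) = 1433/432.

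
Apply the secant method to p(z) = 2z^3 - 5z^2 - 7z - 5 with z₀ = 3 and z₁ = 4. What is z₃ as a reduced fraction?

75332/20753

p(3) = -17, p(4) = 15. z₂ = 4 - 15·(4 - 3)/(15 - (-17)) = 113/32.
p(4) = 15, p(113/32) = -65535/16384. z₃ = (113/32) - (-65535/16384)·((113/32) - 4)/((-65535/16384) - 15) = 75332/20753.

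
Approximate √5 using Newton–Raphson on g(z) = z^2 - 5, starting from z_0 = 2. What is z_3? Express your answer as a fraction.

51841/23184

g'(z) = 2z.
g(2) = -1, g'(2) = 4, so z_1 = 2 - (-1)/4 = 9/4.
g(9/4) = 1/16, g'(9/4) = 9/2, so z_2 = (9/4) - (1/16)/(9/2) = 161/72.
g(161/72) = 1/5184, g'(161/72) = 161/36, so z_3 = (161/72) - (1/5184)/(161/36) = 51841/23184.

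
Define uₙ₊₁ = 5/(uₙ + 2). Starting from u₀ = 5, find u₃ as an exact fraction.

u₁ = 5/(5 + 2) = 5/7.
u₂ = 5/(5/7 + 2) = 35/19.
u₃ = 5/(35/19 + 2) = 95/73.

95/73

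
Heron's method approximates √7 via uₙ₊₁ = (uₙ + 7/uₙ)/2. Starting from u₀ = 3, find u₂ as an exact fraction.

u₁ = (3 + 7/3)/2 = 8/3.
u₂ = (8/3 + 7/(8/3))/2 = 127/48.

127/48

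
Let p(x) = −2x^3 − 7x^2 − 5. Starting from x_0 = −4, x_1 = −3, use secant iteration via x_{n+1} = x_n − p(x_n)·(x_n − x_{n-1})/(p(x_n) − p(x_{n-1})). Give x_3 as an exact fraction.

−21988/5871

p(−4) = 11, p(−3) = −14. x_2 = (−3) − (−14)·((−3) − (−4))/((−14) − 11) = −89/25.
p(−3) = −14, p(−89/25) = −54362/15625. x_3 = (−89/25) − (−54362/15625)·((−89/25) − (−3))/((−54362/15625) − (−14)) = −21988/5871.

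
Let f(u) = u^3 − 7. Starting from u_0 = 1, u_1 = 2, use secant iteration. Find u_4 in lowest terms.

f(1) = −6, f(2) = 1. u_2 = 2 − 1·(2 − 1)/(1 − (−6)) = 13/7.
f(2) = 1, f(13/7) = −204/343. u_3 = (13/7) − (−204/343)·((13/7) − 2)/((−204/343) − 1) = 1045/547.
f(13/7) = −204/343, f(1045/547) = −4505136/163667323. u_4 = (1045/547) − (−4505136/163667323)·((1045/547) − (13/7))/((−4505136/163667323) − (−204/343)) = 99535299/52030837.

99535299/52030837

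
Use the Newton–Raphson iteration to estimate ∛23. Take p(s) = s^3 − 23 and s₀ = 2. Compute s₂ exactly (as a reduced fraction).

2933/1014

p'(s) = 3s^2.
p(2) = −15, p'(2) = 12, so s₁ = 2 − (−15)/12 = 13/4.
p(13/4) = 725/64, p'(13/4) = 507/16, so s₂ = (13/4) − (725/64)/(507/16) = 2933/1014.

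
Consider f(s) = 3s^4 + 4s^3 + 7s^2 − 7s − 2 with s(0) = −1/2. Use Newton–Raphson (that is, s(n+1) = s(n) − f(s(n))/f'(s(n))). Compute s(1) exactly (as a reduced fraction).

f'(s) = 12s^3 + 12s^2 + 14s − 7.
f(−1/2) = 47/16, f'(−1/2) = −25/2, so s(1) = (−1/2) − (47/16)/(−25/2) = −53/200.

−53/200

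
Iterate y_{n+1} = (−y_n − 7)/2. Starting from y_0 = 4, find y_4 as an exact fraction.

−31/16

y_1 = (−4 − 7)/2 = −11/2.
y_2 = (−(−11/2) − 7)/2 = −3/4.
y_3 = (−(−3/4) − 7)/2 = −25/8.
y_4 = (−(−25/8) − 7)/2 = −31/16.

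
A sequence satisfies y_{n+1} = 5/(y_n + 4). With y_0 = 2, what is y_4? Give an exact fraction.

730/729

y_1 = 5/(2 + 4) = 5/6.
y_2 = 5/(5/6 + 4) = 30/29.
y_3 = 5/(30/29 + 4) = 145/146.
y_4 = 5/(145/146 + 4) = 730/729.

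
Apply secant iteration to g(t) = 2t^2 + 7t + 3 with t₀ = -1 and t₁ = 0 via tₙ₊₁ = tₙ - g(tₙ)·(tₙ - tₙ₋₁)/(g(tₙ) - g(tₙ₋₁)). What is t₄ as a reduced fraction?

-345/691

g(-1) = -2, g(0) = 3. t₂ = 0 - 3·(0 - (-1))/(3 - (-2)) = -3/5.
g(0) = 3, g(-3/5) = -12/25. t₃ = (-3/5) - (-12/25)·((-3/5) - 0)/((-12/25) - 3) = -15/29.
g(-3/5) = -12/25, g(-15/29) = -72/841. t₄ = (-15/29) - (-72/841)·((-15/29) - (-3/5))/((-72/841) - (-12/25)) = -345/691.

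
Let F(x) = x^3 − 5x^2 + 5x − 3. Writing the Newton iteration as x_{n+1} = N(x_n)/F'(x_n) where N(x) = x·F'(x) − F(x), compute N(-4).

−205

F'(x) = 3x^2 − 10x + 5.
N(x) = x·F'(x) − F(x) = x·(3x^2 − 10x + 5) − (x^3 − 5x^2 + 5x − 3) = 2x^3 − 5x^2 + 3.
N(-4) = −205.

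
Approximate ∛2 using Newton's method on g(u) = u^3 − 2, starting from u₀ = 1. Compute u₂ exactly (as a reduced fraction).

g'(u) = 3u^2.
g(1) = −1, g'(1) = 3, so u₁ = 1 − (−1)/3 = 4/3.
g(4/3) = 10/27, g'(4/3) = 16/3, so u₂ = (4/3) − (10/27)/(16/3) = 91/72.

91/72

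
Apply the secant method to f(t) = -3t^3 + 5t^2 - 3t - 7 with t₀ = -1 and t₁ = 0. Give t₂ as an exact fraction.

f(-1) = 4, f(0) = -7. t₂ = 0 - (-7)·(0 - (-1))/((-7) - 4) = -7/11.

-7/11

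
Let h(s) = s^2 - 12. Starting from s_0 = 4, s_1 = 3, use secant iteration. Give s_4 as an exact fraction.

627/181

h(4) = 4, h(3) = -3. s_2 = 3 - (-3)·(3 - 4)/((-3) - 4) = 24/7.
h(3) = -3, h(24/7) = -12/49. s_3 = (24/7) - (-12/49)·((24/7) - 3)/((-12/49) - (-3)) = 52/15.
h(24/7) = -12/49, h(52/15) = 4/225. s_4 = (52/15) - (4/225)·((52/15) - (24/7))/((4/225) - (-12/49)) = 627/181.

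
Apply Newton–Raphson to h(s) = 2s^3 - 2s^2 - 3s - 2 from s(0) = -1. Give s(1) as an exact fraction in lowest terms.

-4/7

h'(s) = 6s^2 - 4s - 3.
h(-1) = -3, h'(-1) = 7, so s(1) = (-1) - (-3)/7 = -4/7.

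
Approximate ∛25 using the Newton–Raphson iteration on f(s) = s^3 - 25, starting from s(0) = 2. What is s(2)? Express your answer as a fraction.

90521/30258

f'(s) = 3s^2.
f(2) = -17, f'(2) = 12, so s(1) = 2 - (-17)/12 = 41/12.
f(41/12) = 25721/1728, f'(41/12) = 1681/48, so s(2) = (41/12) - (25721/1728)/(1681/48) = 90521/30258.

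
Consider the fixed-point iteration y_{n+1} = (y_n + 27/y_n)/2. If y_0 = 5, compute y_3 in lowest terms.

y_1 = (5 + 27/5)/2 = 26/5.
y_2 = (26/5 + 27/(26/5))/2 = 1351/260.
y_3 = (1351/260 + 27/(1351/260))/2 = 3650401/702520.

3650401/702520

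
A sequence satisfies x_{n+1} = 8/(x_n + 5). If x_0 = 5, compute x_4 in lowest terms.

x_1 = 8/(5 + 5) = 4/5.
x_2 = 8/(4/5 + 5) = 40/29.
x_3 = 8/(40/29 + 5) = 232/185.
x_4 = 8/(232/185 + 5) = 1480/1157.

1480/1157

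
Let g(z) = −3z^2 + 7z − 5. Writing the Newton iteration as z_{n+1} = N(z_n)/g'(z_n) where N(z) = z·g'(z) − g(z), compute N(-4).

−43

g'(z) = −6z + 7.
N(z) = z·g'(z) − g(z) = z·(−6z + 7) − (−3z^2 + 7z − 5) = −3z^2 + 5.
N(-4) = −43.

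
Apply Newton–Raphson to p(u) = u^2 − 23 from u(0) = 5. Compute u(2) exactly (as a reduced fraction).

p'(u) = 2u.
p(5) = 2, p'(5) = 10, so u(1) = 5 − 2/10 = 24/5.
p(24/5) = 1/25, p'(24/5) = 48/5, so u(2) = (24/5) − (1/25)/(48/5) = 1151/240.

1151/240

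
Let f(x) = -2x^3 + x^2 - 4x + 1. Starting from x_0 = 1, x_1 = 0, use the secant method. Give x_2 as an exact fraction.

f(1) = -4, f(0) = 1. x_2 = 0 - 1·(0 - 1)/(1 - (-4)) = 1/5.

1/5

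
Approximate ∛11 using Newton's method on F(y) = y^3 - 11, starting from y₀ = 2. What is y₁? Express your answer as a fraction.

9/4

F'(y) = 3y^2.
F(2) = -3, F'(2) = 12, so y₁ = 2 - (-3)/12 = 9/4.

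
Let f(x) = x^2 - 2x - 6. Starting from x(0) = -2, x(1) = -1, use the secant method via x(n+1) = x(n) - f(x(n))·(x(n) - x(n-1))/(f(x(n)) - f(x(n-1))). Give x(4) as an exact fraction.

-497/302

f(-2) = 2, f(-1) = -3. x(2) = (-1) - (-3)·((-1) - (-2))/((-3) - 2) = -8/5.
f(-1) = -3, f(-8/5) = -6/25. x(3) = (-8/5) - (-6/25)·((-8/5) - (-1))/((-6/25) - (-3)) = -38/23.
f(-8/5) = -6/25, f(-38/23) = 18/529. x(4) = (-38/23) - (18/529)·((-38/23) - (-8/5))/((18/529) - (-6/25)) = -497/302.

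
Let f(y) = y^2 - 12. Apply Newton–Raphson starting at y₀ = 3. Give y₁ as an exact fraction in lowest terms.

f'(y) = 2y.
f(3) = -3, f'(3) = 6, so y₁ = 3 - (-3)/6 = 7/2.

7/2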